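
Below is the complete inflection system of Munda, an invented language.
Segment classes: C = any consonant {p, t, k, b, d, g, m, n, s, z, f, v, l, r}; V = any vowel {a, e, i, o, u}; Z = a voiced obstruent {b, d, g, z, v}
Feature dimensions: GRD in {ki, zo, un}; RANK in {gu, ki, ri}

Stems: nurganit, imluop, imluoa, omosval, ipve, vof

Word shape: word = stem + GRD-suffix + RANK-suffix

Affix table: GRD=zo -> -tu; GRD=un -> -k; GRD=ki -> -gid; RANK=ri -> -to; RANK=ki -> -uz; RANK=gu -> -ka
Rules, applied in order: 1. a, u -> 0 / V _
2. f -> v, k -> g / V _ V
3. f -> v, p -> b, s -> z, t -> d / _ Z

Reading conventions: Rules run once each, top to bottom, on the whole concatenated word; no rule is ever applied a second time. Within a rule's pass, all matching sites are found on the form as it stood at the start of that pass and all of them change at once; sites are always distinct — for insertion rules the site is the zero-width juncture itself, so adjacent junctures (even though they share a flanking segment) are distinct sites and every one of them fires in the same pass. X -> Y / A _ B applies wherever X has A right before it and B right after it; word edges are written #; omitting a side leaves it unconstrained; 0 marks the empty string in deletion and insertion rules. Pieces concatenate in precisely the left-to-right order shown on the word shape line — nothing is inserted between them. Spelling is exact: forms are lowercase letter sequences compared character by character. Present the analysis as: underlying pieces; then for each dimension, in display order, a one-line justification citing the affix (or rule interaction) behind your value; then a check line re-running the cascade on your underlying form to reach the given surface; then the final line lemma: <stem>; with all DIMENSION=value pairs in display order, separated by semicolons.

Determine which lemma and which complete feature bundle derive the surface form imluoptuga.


underlying: imluop-tu-ka
GRD=zo - signalled by the affix -tu
RANK=gu - signalled by the affix -ka
check: imluoptuka -> imluoptuka -> imluoptuga -> imluoptuga
lemma: imluop; GRD=zo; RANK=gu


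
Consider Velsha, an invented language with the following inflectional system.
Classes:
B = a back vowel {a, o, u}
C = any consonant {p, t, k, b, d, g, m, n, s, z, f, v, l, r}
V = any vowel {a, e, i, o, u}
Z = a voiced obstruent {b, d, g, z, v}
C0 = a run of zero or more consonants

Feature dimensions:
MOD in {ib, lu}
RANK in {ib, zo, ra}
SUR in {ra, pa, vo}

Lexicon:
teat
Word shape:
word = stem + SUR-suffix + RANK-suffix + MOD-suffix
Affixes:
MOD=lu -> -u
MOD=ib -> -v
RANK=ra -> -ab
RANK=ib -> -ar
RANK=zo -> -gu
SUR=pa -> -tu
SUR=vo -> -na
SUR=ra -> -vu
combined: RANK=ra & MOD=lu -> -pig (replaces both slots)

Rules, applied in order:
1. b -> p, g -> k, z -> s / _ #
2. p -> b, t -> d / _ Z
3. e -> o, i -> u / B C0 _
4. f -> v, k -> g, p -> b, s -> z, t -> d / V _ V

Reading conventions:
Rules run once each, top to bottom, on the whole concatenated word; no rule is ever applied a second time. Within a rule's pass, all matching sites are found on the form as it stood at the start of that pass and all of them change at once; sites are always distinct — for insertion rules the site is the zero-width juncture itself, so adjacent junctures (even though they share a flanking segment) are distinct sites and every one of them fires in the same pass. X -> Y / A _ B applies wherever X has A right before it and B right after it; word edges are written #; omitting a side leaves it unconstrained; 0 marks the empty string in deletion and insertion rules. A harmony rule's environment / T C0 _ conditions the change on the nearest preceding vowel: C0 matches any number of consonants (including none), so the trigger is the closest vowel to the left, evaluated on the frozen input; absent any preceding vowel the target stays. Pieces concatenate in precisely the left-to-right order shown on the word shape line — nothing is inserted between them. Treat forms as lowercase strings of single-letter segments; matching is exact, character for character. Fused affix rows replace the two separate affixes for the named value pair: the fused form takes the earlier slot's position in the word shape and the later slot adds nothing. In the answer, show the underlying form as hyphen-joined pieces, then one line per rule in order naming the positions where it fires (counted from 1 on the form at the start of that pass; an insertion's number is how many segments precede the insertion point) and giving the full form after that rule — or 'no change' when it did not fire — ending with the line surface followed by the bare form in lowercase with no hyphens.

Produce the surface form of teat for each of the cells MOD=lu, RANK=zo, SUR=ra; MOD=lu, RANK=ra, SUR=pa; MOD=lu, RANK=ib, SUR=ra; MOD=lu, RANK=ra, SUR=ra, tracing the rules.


cell MOD=lu, RANK=zo, SUR=ra:
underlying: teat-vu-gu-u
1. b -> p, g -> k, z -> s / _ #: no change
2. p -> b, t -> d / _ Z: fires at position(s) 4: teadvuguu
3. e -> o, i -> u / B C0 _: no change
4. f -> v, k -> g, p -> b, s -> z, t -> d / V _ V: no change
surface: teadvuguu

cell MOD=lu, RANK=ra, SUR=pa:
underlying: teat-tu-pig
1. b -> p, g -> k, z -> s / _ #: fires at position(s) 9: teattupik
2. p -> b, t -> d / _ Z: no change
3. e -> o, i -> u / B C0 _: fires at position(s) 8: teattupuk
4. f -> v, k -> g, p -> b, s -> z, t -> d / V _ V: fires at position(s) 7: teattubuk
surface: teattubuk

cell MOD=lu, RANK=ib, SUR=ra:
underlying: teat-vu-ar-u
1. b -> p, g -> k, z -> s / _ #: no change
2. p -> b, t -> d / _ Z: fires at position(s) 4: teadvuaru
3. e -> o, i -> u / B C0 _: no change
4. f -> v, k -> g, p -> b, s -> z, t -> d / V _ V: no change
surface: teadvuaru

cell MOD=lu, RANK=ra, SUR=ra:
underlying: teat-vu-pig
1. b -> p, g -> k, z -> s / _ #: fires at position(s) 9: teatvupik
2. p -> b, t -> d / _ Z: fires at position(s) 4: teadvupik
3. e -> o, i -> u / B C0 _: fires at position(s) 8: teadvupuk
4. f -> v, k -> g, p -> b, s -> z, t -> d / V _ V: fires at position(s) 7: teadvubuk
surface: teadvubuk


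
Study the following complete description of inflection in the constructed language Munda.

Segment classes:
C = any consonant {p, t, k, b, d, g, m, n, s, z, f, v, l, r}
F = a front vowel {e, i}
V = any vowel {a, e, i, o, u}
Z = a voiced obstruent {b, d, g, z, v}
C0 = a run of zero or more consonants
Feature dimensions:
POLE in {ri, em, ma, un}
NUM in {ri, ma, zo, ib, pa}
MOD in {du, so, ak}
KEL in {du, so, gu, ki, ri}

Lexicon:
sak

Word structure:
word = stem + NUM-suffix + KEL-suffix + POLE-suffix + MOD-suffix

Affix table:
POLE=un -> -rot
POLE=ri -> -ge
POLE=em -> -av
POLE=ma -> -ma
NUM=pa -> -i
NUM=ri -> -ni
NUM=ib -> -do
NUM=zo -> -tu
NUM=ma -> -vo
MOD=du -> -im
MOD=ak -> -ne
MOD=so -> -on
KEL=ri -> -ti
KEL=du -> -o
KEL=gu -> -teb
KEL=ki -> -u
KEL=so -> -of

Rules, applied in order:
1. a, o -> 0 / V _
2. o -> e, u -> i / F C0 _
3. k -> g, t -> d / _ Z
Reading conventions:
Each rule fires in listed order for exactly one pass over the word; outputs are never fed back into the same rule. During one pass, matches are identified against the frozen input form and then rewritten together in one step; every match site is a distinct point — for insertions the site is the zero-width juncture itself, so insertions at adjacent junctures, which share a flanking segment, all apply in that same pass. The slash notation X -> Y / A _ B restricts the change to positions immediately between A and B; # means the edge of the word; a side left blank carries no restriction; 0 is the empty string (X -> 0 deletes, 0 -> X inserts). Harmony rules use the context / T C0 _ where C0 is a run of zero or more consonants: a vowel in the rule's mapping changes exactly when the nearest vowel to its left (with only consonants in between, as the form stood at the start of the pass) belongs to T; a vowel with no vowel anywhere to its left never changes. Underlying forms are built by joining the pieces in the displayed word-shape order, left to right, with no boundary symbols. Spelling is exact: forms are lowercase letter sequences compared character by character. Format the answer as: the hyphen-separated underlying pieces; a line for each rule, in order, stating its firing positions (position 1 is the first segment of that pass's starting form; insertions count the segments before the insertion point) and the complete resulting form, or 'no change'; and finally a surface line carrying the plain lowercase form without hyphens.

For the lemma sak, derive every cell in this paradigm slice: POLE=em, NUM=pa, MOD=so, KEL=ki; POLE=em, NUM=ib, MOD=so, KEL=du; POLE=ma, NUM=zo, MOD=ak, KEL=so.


cell POLE=em, NUM=pa, MOD=so, KEL=ki:
underlying: sak-i-u-av-on
1. a, o -> 0 / V _: fires at position(s) 6: sakiuvon
2. o -> e, u -> i / F C0 _: fires at position(s) 5: sakiivon
3. k -> g, t -> d / _ Z: no change
surface: sakiivon

cell POLE=em, NUM=ib, MOD=so, KEL=du:
underlying: sak-do-o-av-on
1. a, o -> 0 / V _: fires at position(s) 6, 7: sakdovon
2. o -> e, u -> i / F C0 _: no change
3. k -> g, t -> d / _ Z: fires at position(s) 3: sagdovon
surface: sagdovon

cell POLE=ma, NUM=zo, MOD=ak, KEL=so:
underlying: sak-tu-of-ma-ne
1. a, o -> 0 / V _: fires at position(s) 6: saktufmane
2. o -> e, u -> i / F C0 _: no change
3. k -> g, t -> d / _ Z: no change
surface: saktufmane


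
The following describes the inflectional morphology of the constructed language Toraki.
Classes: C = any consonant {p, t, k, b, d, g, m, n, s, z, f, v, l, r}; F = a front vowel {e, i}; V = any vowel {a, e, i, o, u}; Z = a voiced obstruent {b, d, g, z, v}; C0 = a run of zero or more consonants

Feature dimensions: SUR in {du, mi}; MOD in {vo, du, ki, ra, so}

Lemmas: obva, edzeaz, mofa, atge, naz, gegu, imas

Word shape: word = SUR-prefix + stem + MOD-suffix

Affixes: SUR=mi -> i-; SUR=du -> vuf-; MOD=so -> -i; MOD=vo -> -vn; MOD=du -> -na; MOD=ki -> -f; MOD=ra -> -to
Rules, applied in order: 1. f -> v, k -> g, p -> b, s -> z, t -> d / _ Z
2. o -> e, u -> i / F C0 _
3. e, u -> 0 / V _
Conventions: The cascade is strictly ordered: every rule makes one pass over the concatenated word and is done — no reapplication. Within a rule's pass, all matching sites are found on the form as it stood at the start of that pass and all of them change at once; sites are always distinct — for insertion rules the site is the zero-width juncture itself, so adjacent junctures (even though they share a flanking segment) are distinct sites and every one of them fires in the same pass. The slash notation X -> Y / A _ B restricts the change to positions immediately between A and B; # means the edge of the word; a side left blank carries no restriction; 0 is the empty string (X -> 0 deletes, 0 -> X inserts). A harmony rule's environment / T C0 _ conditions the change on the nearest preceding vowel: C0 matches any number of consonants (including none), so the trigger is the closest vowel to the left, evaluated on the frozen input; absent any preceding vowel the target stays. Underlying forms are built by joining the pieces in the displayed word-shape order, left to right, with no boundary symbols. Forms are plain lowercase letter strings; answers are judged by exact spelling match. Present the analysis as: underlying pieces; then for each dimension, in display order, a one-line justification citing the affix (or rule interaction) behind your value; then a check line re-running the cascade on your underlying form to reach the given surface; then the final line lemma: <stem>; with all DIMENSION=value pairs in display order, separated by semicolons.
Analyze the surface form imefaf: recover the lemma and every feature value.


underlying: i-mofa-f
SUR=mi - signalled by the affix i-
MOD=ki - signalled by the affix -f
check: imofaf -> imofaf -> imefaf -> imefaf
lemma: mofa; SUR=mi; MOD=ki


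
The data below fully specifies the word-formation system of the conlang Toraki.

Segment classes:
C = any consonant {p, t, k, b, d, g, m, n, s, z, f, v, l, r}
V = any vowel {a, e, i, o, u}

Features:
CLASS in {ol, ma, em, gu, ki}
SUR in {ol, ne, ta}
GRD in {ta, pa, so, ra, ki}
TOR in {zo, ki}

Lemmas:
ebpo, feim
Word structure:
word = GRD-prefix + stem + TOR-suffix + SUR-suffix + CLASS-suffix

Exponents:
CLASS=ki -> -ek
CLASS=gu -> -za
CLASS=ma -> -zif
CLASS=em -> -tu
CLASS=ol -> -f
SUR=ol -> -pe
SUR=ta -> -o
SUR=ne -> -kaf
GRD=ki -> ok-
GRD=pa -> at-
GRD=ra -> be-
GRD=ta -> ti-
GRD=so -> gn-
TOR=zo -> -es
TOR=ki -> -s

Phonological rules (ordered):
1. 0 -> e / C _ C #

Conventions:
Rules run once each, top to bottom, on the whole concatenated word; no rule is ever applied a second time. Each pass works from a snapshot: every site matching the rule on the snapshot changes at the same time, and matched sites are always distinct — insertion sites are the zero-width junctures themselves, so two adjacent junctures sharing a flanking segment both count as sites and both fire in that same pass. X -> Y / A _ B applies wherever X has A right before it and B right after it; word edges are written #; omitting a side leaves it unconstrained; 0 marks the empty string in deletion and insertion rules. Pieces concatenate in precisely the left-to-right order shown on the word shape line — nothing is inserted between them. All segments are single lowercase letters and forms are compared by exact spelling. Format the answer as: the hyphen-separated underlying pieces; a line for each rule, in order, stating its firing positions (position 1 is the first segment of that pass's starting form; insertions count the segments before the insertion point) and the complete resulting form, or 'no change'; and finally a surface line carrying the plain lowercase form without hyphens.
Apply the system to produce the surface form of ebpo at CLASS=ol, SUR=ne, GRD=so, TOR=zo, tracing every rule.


underlying: gn-ebpo-es-kaf-f
1. 0 -> e / C _ C #: inserts after position(s) 11: gnebpoeskafef
surface: gnebpoeskafef


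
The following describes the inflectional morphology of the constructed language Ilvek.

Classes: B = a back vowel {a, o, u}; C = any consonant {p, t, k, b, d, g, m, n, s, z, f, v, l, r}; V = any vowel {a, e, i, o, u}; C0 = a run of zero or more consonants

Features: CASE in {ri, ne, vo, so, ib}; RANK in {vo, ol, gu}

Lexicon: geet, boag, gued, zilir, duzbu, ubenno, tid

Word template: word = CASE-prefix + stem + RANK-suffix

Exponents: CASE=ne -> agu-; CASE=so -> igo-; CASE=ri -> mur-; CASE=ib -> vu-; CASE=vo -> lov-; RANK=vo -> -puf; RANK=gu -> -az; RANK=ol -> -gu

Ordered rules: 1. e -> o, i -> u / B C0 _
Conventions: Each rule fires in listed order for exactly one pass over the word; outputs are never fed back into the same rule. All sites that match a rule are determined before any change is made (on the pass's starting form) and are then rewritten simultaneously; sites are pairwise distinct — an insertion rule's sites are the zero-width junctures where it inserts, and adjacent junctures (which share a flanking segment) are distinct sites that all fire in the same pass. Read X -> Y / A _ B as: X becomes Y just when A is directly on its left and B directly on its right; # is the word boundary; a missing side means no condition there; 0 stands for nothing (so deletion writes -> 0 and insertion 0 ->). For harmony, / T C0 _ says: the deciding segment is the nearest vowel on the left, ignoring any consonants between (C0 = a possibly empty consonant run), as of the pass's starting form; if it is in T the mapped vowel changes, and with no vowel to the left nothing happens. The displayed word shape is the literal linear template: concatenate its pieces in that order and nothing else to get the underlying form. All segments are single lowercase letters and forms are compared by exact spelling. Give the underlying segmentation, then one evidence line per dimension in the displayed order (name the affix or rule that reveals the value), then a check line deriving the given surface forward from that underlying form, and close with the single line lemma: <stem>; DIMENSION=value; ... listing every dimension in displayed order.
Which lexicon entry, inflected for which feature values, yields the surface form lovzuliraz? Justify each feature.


underlying: lov-zilir-az
CASE=vo - signalled by the affix lov-
RANK=gu - signalled by the affix -az
check: lovziliraz -> lovzuliraz
lemma: zilir; CASE=vo; RANK=gu


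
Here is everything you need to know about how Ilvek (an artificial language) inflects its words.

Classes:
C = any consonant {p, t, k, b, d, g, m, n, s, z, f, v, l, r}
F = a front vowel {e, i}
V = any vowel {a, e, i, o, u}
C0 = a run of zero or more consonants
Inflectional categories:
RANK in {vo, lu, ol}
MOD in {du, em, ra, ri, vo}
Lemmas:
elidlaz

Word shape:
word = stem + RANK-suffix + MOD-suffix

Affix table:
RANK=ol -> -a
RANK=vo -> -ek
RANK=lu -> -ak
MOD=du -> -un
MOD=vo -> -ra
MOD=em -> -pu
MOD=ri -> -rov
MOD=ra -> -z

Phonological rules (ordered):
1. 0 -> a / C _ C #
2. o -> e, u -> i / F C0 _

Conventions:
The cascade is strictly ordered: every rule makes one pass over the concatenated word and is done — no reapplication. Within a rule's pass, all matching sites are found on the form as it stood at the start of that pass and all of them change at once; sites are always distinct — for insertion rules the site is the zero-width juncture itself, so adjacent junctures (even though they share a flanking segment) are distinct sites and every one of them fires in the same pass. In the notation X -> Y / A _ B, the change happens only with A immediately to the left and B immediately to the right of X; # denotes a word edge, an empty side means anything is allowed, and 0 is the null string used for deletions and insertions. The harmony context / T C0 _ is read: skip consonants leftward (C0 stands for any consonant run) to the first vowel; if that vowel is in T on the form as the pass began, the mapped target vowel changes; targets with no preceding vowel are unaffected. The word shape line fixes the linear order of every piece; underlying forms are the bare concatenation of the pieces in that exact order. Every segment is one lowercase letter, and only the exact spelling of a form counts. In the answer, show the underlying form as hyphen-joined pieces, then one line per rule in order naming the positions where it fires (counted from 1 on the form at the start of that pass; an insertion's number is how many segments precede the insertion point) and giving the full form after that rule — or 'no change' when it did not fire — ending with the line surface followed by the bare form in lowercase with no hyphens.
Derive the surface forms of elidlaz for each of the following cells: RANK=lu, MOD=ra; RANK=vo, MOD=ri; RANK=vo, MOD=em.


cell RANK=lu, MOD=ra:
underlying: elidlaz-ak-z
1. 0 -> a / C _ C #: inserts after position(s) 9: elidlazakaz
2. o -> e, u -> i / F C0 _: no change
surface: elidlazakaz

cell RANK=vo, MOD=ri:
underlying: elidlaz-ek-rov
1. 0 -> a / C _ C #: no change
2. o -> e, u -> i / F C0 _: fires at position(s) 11: elidlazekrev
surface: elidlazekrev

cell RANK=vo, MOD=em:
underlying: elidlaz-ek-pu
1. 0 -> a / C _ C #: no change
2. o -> e, u -> i / F C0 _: fires at position(s) 11: elidlazekpi
surface: elidlazekpi


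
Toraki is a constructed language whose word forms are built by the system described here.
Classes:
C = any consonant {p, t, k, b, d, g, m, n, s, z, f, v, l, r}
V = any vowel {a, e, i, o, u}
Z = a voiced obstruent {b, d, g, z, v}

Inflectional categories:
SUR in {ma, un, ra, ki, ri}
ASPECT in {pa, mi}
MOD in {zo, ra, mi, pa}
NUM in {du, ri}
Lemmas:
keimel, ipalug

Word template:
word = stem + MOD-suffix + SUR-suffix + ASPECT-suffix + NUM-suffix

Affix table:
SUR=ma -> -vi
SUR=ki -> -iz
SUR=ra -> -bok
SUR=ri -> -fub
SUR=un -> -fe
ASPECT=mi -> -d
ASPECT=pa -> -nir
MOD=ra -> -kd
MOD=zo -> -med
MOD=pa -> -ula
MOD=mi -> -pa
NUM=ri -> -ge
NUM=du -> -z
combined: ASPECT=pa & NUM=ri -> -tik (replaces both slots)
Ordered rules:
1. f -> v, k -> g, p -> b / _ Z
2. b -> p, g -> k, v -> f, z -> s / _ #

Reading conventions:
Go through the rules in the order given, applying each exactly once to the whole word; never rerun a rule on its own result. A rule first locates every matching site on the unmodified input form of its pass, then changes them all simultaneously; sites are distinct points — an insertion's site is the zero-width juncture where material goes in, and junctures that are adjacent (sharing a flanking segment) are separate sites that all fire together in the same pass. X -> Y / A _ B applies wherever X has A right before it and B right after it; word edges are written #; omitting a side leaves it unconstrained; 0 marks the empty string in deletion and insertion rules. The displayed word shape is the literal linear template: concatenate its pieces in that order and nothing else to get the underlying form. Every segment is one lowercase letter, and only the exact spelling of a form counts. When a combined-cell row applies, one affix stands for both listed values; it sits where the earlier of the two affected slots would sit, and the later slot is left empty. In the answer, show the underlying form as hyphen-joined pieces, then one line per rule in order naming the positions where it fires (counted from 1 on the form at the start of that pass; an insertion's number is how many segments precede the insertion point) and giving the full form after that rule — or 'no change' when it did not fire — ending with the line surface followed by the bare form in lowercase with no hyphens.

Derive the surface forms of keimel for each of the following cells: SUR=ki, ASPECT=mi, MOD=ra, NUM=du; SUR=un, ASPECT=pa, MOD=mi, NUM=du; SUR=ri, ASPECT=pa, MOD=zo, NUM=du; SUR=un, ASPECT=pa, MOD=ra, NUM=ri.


cell SUR=ki, ASPECT=mi, MOD=ra, NUM=du:
underlying: keimel-kd-iz-d-z
1. f -> v, k -> g, p -> b / _ Z: fires at position(s) 7: keimelgdizdz
2. b -> p, g -> k, v -> f, z -> s / _ #: fires at position(s) 12: keimelgdizds
surface: keimelgdizds

cell SUR=un, ASPECT=pa, MOD=mi, NUM=du:
underlying: keimel-pa-fe-nir-z
1. f -> v, k -> g, p -> b / _ Z: no change
2. b -> p, g -> k, v -> f, z -> s / _ #: fires at position(s) 14: keimelpafenirs
surface: keimelpafenirs

cell SUR=ri, ASPECT=pa, MOD=zo, NUM=du:
underlying: keimel-med-fub-nir-z
1. f -> v, k -> g, p -> b / _ Z: no change
2. b -> p, g -> k, v -> f, z -> s / _ #: fires at position(s) 16: keimelmedfubnirs
surface: keimelmedfubnirs

cell SUR=un, ASPECT=pa, MOD=ra, NUM=ri:
underlying: keimel-kd-fe-tik
1. f -> v, k -> g, p -> b / _ Z: fires at position(s) 7: keimelgdfetik
2. b -> p, g -> k, v -> f, z -> s / _ #: no change
surface: keimelgdfetik


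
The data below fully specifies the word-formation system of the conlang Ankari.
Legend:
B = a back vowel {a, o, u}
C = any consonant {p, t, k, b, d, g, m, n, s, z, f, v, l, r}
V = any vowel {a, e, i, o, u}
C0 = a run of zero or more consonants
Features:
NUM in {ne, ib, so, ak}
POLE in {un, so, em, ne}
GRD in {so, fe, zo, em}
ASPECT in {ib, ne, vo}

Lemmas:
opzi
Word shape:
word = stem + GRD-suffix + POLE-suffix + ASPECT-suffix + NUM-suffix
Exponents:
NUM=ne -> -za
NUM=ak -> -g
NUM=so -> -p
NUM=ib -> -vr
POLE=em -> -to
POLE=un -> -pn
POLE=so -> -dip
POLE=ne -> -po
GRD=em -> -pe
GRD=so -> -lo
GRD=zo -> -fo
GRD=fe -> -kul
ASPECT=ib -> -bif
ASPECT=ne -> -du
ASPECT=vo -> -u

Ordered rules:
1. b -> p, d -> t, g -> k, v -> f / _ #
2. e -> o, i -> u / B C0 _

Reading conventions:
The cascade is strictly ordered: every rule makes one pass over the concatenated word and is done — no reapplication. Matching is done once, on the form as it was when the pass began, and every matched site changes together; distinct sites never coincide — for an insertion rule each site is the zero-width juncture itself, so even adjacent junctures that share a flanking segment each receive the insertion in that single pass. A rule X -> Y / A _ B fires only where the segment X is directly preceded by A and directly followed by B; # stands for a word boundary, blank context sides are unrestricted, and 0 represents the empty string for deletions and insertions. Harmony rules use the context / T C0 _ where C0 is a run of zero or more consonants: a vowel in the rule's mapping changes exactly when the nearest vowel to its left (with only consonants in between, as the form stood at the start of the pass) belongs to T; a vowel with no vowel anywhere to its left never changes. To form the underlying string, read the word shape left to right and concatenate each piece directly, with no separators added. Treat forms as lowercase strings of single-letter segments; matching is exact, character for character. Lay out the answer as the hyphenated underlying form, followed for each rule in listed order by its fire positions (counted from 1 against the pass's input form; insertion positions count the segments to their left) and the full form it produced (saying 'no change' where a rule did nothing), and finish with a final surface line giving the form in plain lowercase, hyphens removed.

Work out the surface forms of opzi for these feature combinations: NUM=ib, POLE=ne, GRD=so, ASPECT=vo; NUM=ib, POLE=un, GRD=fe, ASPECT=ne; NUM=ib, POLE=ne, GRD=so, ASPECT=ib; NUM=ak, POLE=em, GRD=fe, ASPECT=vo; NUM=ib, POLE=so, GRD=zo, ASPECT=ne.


cell NUM=ib, POLE=ne, GRD=so, ASPECT=vo:
underlying: opzi-lo-po-u-vr
1. b -> p, d -> t, g -> k, v -> f / _ #: no change
2. e -> o, i -> u / B C0 _: fires at position(s) 4: opzulopouvr
surface: opzulopouvr

cell NUM=ib, POLE=un, GRD=fe, ASPECT=ne:
underlying: opzi-kul-pn-du-vr
1. b -> p, d -> t, g -> k, v -> f / _ #: no change
2. e -> o, i -> u / B C0 _: fires at position(s) 4: opzukulpnduvr
surface: opzukulpnduvr

cell NUM=ib, POLE=ne, GRD=so, ASPECT=ib:
underlying: opzi-lo-po-bif-vr
1. b -> p, d -> t, g -> k, v -> f / _ #: no change
2. e -> o, i -> u / B C0 _: fires at position(s) 4, 10: opzulopobufvr
surface: opzulopobufvr

cell NUM=ak, POLE=em, GRD=fe, ASPECT=vo:
underlying: opzi-kul-to-u-g
1. b -> p, d -> t, g -> k, v -> f / _ #: fires at position(s) 11: opzikultouk
2. e -> o, i -> u / B C0 _: fires at position(s) 4: opzukultouk
surface: opzukultouk

cell NUM=ib, POLE=so, GRD=zo, ASPECT=ne:
underlying: opzi-fo-dip-du-vr
1. b -> p, d -> t, g -> k, v -> f / _ #: no change
2. e -> o, i -> u / B C0 _: fires at position(s) 4, 8: opzufodupduvr
surface: opzufodupduvr


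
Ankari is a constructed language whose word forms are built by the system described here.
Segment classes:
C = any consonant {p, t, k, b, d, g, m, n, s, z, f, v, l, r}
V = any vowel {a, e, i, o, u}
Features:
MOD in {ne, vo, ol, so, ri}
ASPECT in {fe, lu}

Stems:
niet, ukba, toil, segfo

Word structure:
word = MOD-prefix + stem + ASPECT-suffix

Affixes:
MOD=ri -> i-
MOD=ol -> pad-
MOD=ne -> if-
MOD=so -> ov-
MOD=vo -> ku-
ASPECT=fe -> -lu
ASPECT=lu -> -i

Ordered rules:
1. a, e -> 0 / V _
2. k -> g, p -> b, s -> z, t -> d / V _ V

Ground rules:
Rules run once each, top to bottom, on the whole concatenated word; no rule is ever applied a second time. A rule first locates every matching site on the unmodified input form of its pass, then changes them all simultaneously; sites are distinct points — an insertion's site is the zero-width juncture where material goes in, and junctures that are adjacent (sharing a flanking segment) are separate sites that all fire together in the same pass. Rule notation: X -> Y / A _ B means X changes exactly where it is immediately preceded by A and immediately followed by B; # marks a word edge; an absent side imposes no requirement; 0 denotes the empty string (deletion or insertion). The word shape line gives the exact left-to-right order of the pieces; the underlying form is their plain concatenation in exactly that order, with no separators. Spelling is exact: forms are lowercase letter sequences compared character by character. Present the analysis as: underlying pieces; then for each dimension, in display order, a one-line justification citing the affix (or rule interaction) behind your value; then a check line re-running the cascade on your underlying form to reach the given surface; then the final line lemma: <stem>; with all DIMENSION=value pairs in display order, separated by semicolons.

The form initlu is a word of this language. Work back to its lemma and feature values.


underlying: i-niet-lu
MOD=ri - signalled by the affix i-
ASPECT=fe - signalled by the affix -lu
check: inietlu -> initlu -> initlu
lemma: niet; MOD=ri; ASPECT=fe


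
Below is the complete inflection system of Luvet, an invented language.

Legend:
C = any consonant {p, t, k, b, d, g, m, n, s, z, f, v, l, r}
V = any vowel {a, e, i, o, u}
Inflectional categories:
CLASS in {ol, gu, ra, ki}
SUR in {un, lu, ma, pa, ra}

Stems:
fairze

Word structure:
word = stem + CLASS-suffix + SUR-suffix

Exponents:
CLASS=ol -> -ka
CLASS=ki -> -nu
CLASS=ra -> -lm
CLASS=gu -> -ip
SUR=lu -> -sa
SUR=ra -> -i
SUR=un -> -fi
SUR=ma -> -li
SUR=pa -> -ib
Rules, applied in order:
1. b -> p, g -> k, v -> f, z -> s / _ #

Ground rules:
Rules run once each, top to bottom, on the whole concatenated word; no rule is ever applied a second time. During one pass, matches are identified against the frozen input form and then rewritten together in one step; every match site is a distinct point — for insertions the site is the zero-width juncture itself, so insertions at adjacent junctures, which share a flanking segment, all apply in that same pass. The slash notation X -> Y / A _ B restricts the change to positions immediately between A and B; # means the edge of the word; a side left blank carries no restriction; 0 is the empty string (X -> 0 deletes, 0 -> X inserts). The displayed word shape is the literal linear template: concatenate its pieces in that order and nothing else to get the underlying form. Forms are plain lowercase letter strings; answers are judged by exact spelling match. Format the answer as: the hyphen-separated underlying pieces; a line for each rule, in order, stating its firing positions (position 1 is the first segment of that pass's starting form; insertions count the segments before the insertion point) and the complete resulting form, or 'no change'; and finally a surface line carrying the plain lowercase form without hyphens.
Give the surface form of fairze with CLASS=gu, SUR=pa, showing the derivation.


underlying: fairze-ip-ib
1. b -> p, g -> k, v -> f, z -> s / _ #: fires at position(s) 10: fairzeipip
surface: fairzeipip


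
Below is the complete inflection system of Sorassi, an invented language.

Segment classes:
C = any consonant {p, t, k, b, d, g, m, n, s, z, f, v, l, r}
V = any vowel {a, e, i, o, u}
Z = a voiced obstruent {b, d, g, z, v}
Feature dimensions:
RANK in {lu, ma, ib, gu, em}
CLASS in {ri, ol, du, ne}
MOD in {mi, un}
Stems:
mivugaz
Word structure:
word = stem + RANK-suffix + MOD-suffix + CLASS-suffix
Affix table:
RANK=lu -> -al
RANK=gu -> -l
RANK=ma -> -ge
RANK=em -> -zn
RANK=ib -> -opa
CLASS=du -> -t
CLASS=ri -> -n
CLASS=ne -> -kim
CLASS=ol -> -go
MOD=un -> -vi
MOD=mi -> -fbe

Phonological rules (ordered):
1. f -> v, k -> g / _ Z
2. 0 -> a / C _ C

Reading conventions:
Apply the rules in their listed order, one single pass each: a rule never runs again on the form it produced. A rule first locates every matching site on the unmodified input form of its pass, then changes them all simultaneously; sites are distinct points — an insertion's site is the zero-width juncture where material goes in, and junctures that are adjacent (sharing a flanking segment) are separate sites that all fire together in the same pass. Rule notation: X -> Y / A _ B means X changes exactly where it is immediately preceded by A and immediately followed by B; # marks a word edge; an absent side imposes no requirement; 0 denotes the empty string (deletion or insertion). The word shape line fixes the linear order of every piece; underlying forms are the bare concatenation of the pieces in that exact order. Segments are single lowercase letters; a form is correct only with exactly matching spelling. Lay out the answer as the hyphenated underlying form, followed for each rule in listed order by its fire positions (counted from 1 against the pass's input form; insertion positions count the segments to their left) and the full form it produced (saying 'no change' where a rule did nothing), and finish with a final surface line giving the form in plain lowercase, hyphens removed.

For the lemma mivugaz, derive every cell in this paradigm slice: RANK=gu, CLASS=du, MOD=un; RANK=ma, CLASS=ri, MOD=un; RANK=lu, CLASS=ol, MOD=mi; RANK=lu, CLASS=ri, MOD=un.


cell RANK=gu, CLASS=du, MOD=un:
underlying: mivugaz-l-vi-t
1. f -> v, k -> g / _ Z: no change
2. 0 -> a / C _ C: inserts after position(s) 7, 8: mivugazalavit
surface: mivugazalavit

cell RANK=ma, CLASS=ri, MOD=un:
underlying: mivugaz-ge-vi-n
1. f -> v, k -> g / _ Z: no change
2. 0 -> a / C _ C: inserts after position(s) 7: mivugazagevin
surface: mivugazagevin

cell RANK=lu, CLASS=ol, MOD=mi:
underlying: mivugaz-al-fbe-go
1. f -> v, k -> g / _ Z: fires at position(s) 10: mivugazalvbego
2. 0 -> a / C _ C: inserts after position(s) 9, 10: mivugazalavabego
surface: mivugazalavabego

cell RANK=lu, CLASS=ri, MOD=un:
underlying: mivugaz-al-vi-n
1. f -> v, k -> g / _ Z: no change
2. 0 -> a / C _ C: inserts after position(s) 9: mivugazalavin
surface: mivugazalavin


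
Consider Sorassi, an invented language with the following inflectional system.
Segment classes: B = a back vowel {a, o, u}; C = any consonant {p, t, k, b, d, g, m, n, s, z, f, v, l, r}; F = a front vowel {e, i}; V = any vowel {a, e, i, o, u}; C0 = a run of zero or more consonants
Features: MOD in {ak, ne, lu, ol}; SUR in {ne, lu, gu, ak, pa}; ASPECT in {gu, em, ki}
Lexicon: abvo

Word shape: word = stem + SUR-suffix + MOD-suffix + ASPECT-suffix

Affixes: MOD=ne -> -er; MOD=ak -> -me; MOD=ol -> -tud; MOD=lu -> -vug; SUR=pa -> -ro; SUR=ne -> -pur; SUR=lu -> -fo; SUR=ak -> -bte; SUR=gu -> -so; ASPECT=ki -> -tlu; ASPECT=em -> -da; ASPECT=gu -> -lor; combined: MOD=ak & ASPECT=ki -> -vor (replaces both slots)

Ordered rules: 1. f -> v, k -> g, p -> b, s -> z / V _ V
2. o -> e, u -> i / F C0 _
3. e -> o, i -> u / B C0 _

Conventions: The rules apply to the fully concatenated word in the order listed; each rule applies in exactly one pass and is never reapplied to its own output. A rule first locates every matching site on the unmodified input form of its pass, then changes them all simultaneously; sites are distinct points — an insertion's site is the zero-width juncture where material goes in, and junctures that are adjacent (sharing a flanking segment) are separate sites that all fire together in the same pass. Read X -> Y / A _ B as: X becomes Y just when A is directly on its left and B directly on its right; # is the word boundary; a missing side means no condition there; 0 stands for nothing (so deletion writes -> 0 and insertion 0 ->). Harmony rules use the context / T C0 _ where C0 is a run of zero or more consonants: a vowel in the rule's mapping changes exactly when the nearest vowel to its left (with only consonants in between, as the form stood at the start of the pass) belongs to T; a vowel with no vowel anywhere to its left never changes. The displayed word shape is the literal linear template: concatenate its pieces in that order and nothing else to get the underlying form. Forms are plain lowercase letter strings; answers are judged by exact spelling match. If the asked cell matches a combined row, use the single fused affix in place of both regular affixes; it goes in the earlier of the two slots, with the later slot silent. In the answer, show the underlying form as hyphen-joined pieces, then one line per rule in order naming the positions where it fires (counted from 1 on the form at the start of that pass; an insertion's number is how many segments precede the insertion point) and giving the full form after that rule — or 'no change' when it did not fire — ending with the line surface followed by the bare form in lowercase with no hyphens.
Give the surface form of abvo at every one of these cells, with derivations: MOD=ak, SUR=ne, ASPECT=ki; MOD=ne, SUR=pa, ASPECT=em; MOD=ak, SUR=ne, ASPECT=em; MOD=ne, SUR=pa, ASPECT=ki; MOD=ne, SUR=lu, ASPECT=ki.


cell MOD=ak, SUR=ne, ASPECT=ki:
underlying: abvo-pur-vor
1. f -> v, k -> g, p -> b, s -> z / V _ V: fires at position(s) 5: abvoburvor
2. o -> e, u -> i / F C0 _: no change
3. e -> o, i -> u / B C0 _: no change
surface: abvoburvor

cell MOD=ne, SUR=pa, ASPECT=em:
underlying: abvo-ro-er-da
1. f -> v, k -> g, p -> b, s -> z / V _ V: no change
2. o -> e, u -> i / F C0 _: no change
3. e -> o, i -> u / B C0 _: fires at position(s) 7: abvoroorda
surface: abvoroorda

cell MOD=ak, SUR=ne, ASPECT=em:
underlying: abvo-pur-me-da
1. f -> v, k -> g, p -> b, s -> z / V _ V: fires at position(s) 5: abvoburmeda
2. o -> e, u -> i / F C0 _: no change
3. e -> o, i -> u / B C0 _: fires at position(s) 9: abvoburmoda
surface: abvoburmoda

cell MOD=ne, SUR=pa, ASPECT=ki:
underlying: abvo-ro-er-tlu
1. f -> v, k -> g, p -> b, s -> z / V _ V: no change
2. o -> e, u -> i / F C0 _: fires at position(s) 11: abvoroertli
3. e -> o, i -> u / B C0 _: fires at position(s) 7: abvoroortli
surface: abvoroortli

cell MOD=ne, SUR=lu, ASPECT=ki:
underlying: abvo-fo-er-tlu
1. f -> v, k -> g, p -> b, s -> z / V _ V: fires at position(s) 5: abvovoertlu
2. o -> e, u -> i / F C0 _: fires at position(s) 11: abvovoertli
3. e -> o, i -> u / B C0 _: fires at position(s) 7: abvovoortli
surface: abvovoortli


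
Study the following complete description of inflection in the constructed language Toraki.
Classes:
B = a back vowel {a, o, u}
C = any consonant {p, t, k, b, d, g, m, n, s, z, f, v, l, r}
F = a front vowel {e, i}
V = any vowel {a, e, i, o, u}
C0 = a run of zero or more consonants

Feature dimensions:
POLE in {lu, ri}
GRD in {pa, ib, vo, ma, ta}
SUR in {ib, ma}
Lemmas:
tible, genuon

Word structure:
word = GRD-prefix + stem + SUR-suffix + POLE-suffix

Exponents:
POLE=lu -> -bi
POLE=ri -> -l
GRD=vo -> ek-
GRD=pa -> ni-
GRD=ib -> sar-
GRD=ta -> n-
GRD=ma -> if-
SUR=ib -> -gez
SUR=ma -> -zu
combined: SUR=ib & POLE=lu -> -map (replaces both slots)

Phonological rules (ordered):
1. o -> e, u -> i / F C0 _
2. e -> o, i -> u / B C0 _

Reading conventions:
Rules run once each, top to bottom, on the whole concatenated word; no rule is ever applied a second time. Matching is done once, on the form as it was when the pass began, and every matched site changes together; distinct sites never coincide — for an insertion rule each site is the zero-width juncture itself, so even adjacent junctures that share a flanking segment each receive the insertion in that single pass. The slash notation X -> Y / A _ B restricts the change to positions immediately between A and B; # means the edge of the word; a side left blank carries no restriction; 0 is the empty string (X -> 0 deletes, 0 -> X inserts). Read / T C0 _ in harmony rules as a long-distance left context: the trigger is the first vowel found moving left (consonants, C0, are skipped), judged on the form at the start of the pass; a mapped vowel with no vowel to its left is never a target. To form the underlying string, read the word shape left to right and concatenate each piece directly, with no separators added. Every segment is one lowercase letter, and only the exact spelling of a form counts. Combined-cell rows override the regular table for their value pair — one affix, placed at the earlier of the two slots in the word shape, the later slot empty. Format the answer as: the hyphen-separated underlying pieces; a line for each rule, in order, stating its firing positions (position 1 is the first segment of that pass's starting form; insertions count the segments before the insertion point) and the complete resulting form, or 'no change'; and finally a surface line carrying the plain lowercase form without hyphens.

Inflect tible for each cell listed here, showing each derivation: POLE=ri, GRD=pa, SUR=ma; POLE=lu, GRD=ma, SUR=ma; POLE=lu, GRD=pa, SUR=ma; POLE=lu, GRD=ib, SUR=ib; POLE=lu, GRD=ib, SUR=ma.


cell POLE=ri, GRD=pa, SUR=ma:
underlying: ni-tible-zu-l
1. o -> e, u -> i / F C0 _: fires at position(s) 9: nitiblezil
2. e -> o, i -> u / B C0 _: no change
surface: nitiblezil

cell POLE=lu, GRD=ma, SUR=ma:
underlying: if-tible-zu-bi
1. o -> e, u -> i / F C0 _: fires at position(s) 9: iftiblezibi
2. e -> o, i -> u / B C0 _: no change
surface: iftiblezibi

cell POLE=lu, GRD=pa, SUR=ma:
underlying: ni-tible-zu-bi
1. o -> e, u -> i / F C0 _: fires at position(s) 9: nitiblezibi
2. e -> o, i -> u / B C0 _: no change
surface: nitiblezibi

cell POLE=lu, GRD=ib, SUR=ib:
underlying: sar-tible-map
1. o -> e, u -> i / F C0 _: no change
2. e -> o, i -> u / B C0 _: fires at position(s) 5: sartublemap
surface: sartublemap

cell POLE=lu, GRD=ib, SUR=ma:
underlying: sar-tible-zu-bi
1. o -> e, u -> i / F C0 _: fires at position(s) 10: sartiblezibi
2. e -> o, i -> u / B C0 _: fires at position(s) 5: sartublezibi
surface: sartublezibi
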